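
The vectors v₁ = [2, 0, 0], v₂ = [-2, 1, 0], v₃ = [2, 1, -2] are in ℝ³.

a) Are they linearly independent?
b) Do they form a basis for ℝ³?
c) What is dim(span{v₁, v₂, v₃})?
Yes independent, yes basis, dim = 3

Stack v₁, v₂, v₃ as rows of a 3×3 matrix.
[[2, 0, 0]; [-2, 1, 0]; [2, 1, -2]] is already lower triangular with nonzero diagonal entries (2, 1, -2), so its determinant is the product of the diagonal entries, det = (2)·(1)·(-2) = -4 ≠ 0, and the rows are linearly independent.
Three linearly independent vectors in ℝ³ form a basis for ℝ³, so dim(span{v₁,v₂,v₃}) = 3.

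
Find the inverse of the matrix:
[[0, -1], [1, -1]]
[[-1, 1], [-1, 0]]

For [[a,b],[c,d]], inverse = (1/det)·[[d,-b],[-c,a]]
det = 0·-1 - -1·1 = 1
Inverse = (1/1)·[[-1, 1], [-1, 0]]
        = [[-1, 1], [-1, 0]]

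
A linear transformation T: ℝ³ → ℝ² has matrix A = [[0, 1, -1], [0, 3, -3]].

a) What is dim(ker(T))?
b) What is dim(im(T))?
dim(ker) = 2, dim(im) = 1

Observe that row 2 = 3 × row 1 (so the rows are linearly dependent).
Thus rank(A) = 1 (only one linearly independent row).
dim(im(T)) = rank(A) = 1.
By the rank-nullity theorem applied to T: ℝ³ → ℝ², rank(A) + nullity(A) = 3 (the domain dimension), so dim(ker(T)) = 3 - 1 = 2.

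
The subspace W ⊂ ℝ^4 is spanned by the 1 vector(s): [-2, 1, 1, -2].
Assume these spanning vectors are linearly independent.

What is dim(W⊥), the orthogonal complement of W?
dim(W⊥) = 3

For any subspace W of ℝ^n, dim(W) + dim(W⊥) = n (the whole-space dimension).
Here the given 1 vectors are linearly independent, so dim(W) = 1.
Thus dim(W⊥) = n - dim(W) = 4 - 1 = 3.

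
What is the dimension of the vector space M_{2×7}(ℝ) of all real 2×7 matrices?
Dimension = 14

A real 2×7 matrix is determined by its 2·7 = 14 independent entries.
A standard basis is {E_ij : 1 ≤ i ≤ 2, 1 ≤ j ≤ 7}, where E_ij has a 1 in position (i, j) and 0 elsewhere — there are 14 such matrices, and they are linearly independent and span M_{2×7}(ℝ).
Therefore dim(M_{2×7}(ℝ)) = 14.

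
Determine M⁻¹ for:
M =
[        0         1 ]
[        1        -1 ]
det(M) = -1
M⁻¹ =
[        1         1 ]
[        1         0 ]

For a 2×2 matrix M = [[a, b], [c, d]] with det(M) ≠ 0, M⁻¹ = (1/det(M)) * [[d, -b], [-c, a]].
det(M) = (0)*(-1) - (1)*(1) = 0 - 1 = -1.
M⁻¹ = (1/-1) * [[-1, -1], [-1, 0]].
Dividing each entry by -1 and reducing:
M⁻¹ =
[        1         1 ]
[        1         0 ]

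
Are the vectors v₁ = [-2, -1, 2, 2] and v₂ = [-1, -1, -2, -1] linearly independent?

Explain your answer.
Yes, linearly independent

Two vectors are linearly dependent iff one is a scalar multiple of the other.
No single scalar k satisfies v₂ = k·v₁ (the ratios of corresponding entries disagree), so v₁ and v₂ are linearly independent.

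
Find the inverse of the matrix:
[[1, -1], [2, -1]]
[[-1, 1], [-2, 1]]

For [[a,b],[c,d]], inverse = (1/det)·[[d,-b],[-c,a]]
det = 1·-1 - -1·2 = 1
Inverse = (1/1)·[[-1, 1], [-2, 1]]
        = [[-1, 1], [-2, 1]]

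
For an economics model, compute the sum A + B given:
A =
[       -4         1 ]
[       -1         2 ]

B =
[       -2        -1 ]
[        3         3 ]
A + B =
[       -6         0 ]
[        2         5 ]

Matrix addition is elementwise: (A+B)[i][j] = A[i][j] + B[i][j].
  (A+B)[0][0] = (-4) + (-2) = -6
  (A+B)[0][1] = (1) + (-1) = 0
  (A+B)[1][0] = (-1) + (3) = 2
  (A+B)[1][1] = (2) + (3) = 5
A + B =
[       -6         0 ]
[        2         5 ]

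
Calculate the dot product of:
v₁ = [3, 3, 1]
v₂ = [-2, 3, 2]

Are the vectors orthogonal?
5, No

The dot product is the sum of products of corresponding components.
v₁·v₂ = (3)*(-2) + (3)*(3) + (1)*(2) = -6 + 9 + 2 = 5.
Two vectors are orthogonal iff their dot product is 0; here the dot product is 5, so the vectors are not orthogonal.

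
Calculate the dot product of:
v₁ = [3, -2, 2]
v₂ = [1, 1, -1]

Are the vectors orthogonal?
-1, No

The dot product is the sum of products of corresponding components.
v₁·v₂ = (3)*(1) + (-2)*(1) + (2)*(-1) = 3 - 2 - 2 = -1.
Two vectors are orthogonal iff their dot product is 0; here the dot product is -1, so the vectors are not orthogonal.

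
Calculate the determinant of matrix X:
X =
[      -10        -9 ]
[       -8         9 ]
det(X) = -162

For a 2×2 matrix [[a, b], [c, d]], det = a*d - b*c.
det(X) = (-10)*(9) - (-9)*(-8) = -90 - 72 = -162.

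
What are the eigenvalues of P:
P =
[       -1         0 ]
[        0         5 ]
λ = -1, 5

Solve det(P - λI) = 0. For a 2×2 matrix the characteristic equation is λ² - (trace)λ + det = 0.
trace(P) = a + d = -1 + 5 = 4.
det(P) = a*d - b*c = (-1)*(5) - (0)*(0) = -5 - 0 = -5.
Characteristic equation: λ² - (4)λ + (-5) = 0.
Discriminant = (4)² - 4*(-5) = 16 + 20 = 36.
λ = (4 ± √36) / 2 = (4 ± 6) / 2 = -1, 5.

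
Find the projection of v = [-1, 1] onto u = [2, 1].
[-2/5, -1/5]

The projection of v onto u is proj_u(v) = ((v·u) / (u·u)) · u.
v·u = (-1)*(2) + (1)*(1) = -1.
u·u = (2)*(2) + (1)*(1) = 5.
coefficient = -1 / 5 = -1/5.
proj_u(v) = -1/5 · [2, 1] = [-2/5, -1/5].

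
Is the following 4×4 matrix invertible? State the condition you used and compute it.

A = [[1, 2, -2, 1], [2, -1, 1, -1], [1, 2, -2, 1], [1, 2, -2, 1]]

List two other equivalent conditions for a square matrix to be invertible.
No, not invertible; det(A) = 0 (two rows are equal, so the rows are linearly dependent). Equivalent conditions (failing for this A): rank(A) < 4; Ax = 0 has non-trivial solutions; 0 is an eigenvalue; the columns are linearly dependent.

To check invertibility, compute det(A).
In this matrix, row 0 and the last row are identical, so one row is a scalar multiple of another and the rows are linearly dependent.
A matrix with linearly dependent rows has det = 0 and is not invertible.
Equivalent failed conditions:
- rank(A) < 4.
- Ax = 0 has non-trivial solutions.
- 0 is an eigenvalue.
- The columns are linearly dependent.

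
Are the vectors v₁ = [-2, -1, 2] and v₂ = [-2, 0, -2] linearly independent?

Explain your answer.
Yes, linearly independent

Two vectors are linearly dependent iff one is a scalar multiple of the other.
No single scalar k satisfies v₂ = k·v₁ (the ratios of corresponding entries disagree), so v₁ and v₂ are linearly independent.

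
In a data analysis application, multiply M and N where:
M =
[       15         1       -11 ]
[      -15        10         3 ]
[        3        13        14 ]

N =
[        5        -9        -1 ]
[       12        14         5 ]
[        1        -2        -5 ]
MN =
[       76       -99        45 ]
[       48       269        50 ]
[      185       127        -8 ]

Matrix multiplication: (MN)[i][j] = sum over k of M[i][k] * N[k][j].
  (MN)[0][0] = (15)*(5) + (1)*(12) + (-11)*(1) = 76
  (MN)[0][1] = (15)*(-9) + (1)*(14) + (-11)*(-2) = -99
  (MN)[0][2] = (15)*(-1) + (1)*(5) + (-11)*(-5) = 45
  (MN)[1][0] = (-15)*(5) + (10)*(12) + (3)*(1) = 48
  (MN)[1][1] = (-15)*(-9) + (10)*(14) + (3)*(-2) = 269
  (MN)[1][2] = (-15)*(-1) + (10)*(5) + (3)*(-5) = 50
  (MN)[2][0] = (3)*(5) + (13)*(12) + (14)*(1) = 185
  (MN)[2][1] = (3)*(-9) + (13)*(14) + (14)*(-2) = 127
  (MN)[2][2] = (3)*(-1) + (13)*(5) + (14)*(-5) = -8
MN =
[       76       -99        45 ]
[       48       269        50 ]
[      185       127        -8 ]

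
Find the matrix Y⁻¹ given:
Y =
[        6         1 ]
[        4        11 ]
det(Y) = 62
Y⁻¹ =
[    11/62     -1/62 ]
[    -2/31      3/31 ]

For a 2×2 matrix Y = [[a, b], [c, d]] with det(Y) ≠ 0, Y⁻¹ = (1/det(Y)) * [[d, -b], [-c, a]].
det(Y) = (6)*(11) - (1)*(4) = 66 - 4 = 62.
Y⁻¹ = (1/62) * [[11, -1], [-4, 6]].
Dividing each entry by 62 and reducing:
Y⁻¹ =
[    11/62     -1/62 ]
[    -2/31      3/31 ]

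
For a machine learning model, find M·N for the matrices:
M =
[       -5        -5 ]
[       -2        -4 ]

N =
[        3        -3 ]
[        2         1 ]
MN =
[      -25        10 ]
[      -14         2 ]

Matrix multiplication: (MN)[i][j] = sum over k of M[i][k] * N[k][j].
  (MN)[0][0] = (-5)*(3) + (-5)*(2) = -25
  (MN)[0][1] = (-5)*(-3) + (-5)*(1) = 10
  (MN)[1][0] = (-2)*(3) + (-4)*(2) = -14
  (MN)[1][1] = (-2)*(-3) + (-4)*(1) = 2
MN =
[      -25        10 ]
[      -14         2 ]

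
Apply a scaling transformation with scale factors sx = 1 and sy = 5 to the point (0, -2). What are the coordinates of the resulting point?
(0, -10)

Scaling matrix:
[[1, 0], [0, 5]]
Result: (0 × 1, -2 × 5) = (0, -10)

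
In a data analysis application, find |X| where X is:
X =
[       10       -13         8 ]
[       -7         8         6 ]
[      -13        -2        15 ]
det(X) = 1913

Expand along row 0 (cofactor expansion): det(X) = a*(e*i - f*h) - b*(d*i - f*g) + c*(d*h - e*g), where the 3×3 is [[a, b, c], [d, e, f], [g, h, i]].
Minor M_00 = (8)*(15) - (6)*(-2) = 120 + 12 = 132.
Minor M_01 = (-7)*(15) - (6)*(-13) = -105 + 78 = -27.
Minor M_02 = (-7)*(-2) - (8)*(-13) = 14 + 104 = 118.
det(X) = (10)*(132) - (-13)*(-27) + (8)*(118) = 1320 - 351 + 944 = 1913.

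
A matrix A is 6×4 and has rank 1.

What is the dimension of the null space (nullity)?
3

The rank-nullity theorem for an m×n matrix states:
rank(A) + nullity(A) = n (the number of columns).
Here n = 4 and rank(A) = 1, so nullity(A) = 4 - 1 = 3.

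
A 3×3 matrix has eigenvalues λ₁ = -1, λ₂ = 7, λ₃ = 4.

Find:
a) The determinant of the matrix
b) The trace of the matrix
det = -28, trace = 10

Two standard eigenvalue identities:
- det(A) equals the product of the eigenvalues (counted with multiplicity).
- trace(A) equals the sum of the eigenvalues.
det(A) = (-1)*(7)*(4) = -28.
trace(A) = -1 + 7 + 4 = 10.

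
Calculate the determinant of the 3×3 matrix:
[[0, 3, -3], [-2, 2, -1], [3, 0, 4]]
33

Expansion along first row:
det = 0·det([[2,-1],[0,4]]) - 3·det([[-2,-1],[3,4]]) + -3·det([[-2,2],[3,0]])
    = 0·(2·4 - -1·0) - 3·(-2·4 - -1·3) + -3·(-2·0 - 2·3)
    = 0·8 - 3·-5 + -3·-6
    = 0 + 15 + 18 = 33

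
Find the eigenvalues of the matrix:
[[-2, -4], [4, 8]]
λ = 0 and λ = 6

Characteristic equation: det(A - λI) = 0
λ² - (trace)λ + (det) = 0
λ² - (6)λ + (0) = 0
λ² - 6λ + 0 = 0
Solving: λ = 0, 6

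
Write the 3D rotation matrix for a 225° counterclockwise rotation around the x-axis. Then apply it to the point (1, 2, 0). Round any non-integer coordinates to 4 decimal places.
R = [[1, 0, 0], [0, -√2/2, √2/2], [0, -√2/2, -√2/2]]; R·(1, 2, 0) = (1.0000, -1.4142, -1.4142)

Rotation matrix for 225° around x-axis:
cos(225°) = -√2/2, sin(225°) = -√2/2
R = [[1, 0, 0], [0, -√2/2, √2/2], [0, -√2/2, -√2/2]]
Apply to (1, 2, 0): R·[1, 2, 0]ᵀ = (1.0000, -1.4142, -1.4142)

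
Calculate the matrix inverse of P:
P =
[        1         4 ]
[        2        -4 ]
det(P) = -12
P⁻¹ =
[      1/3       1/3 ]
[      1/6     -1/12 ]

For a 2×2 matrix P = [[a, b], [c, d]] with det(P) ≠ 0, P⁻¹ = (1/det(P)) * [[d, -b], [-c, a]].
det(P) = (1)*(-4) - (4)*(2) = -4 - 8 = -12.
P⁻¹ = (1/-12) * [[-4, -4], [-2, 1]].
Dividing each entry by -12 and reducing:
P⁻¹ =
[      1/3       1/3 ]
[      1/6     -1/12 ]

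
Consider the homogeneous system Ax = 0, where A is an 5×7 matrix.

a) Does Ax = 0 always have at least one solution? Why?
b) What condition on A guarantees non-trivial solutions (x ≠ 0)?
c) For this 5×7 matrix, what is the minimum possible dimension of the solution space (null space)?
a) Yes, x = 0 is always a solution. b) When A has linearly dependent columns (rank < n). c) Minimum nullity = 2.

a) x = 0 satisfies A·0 = 0, so the zero vector is always a solution.
b) Non-trivial solutions exist iff the columns of A are linearly dependent, equivalently rank(A) < n (the number of columns).
c) By rank-nullity, rank(A) + nullity(A) = n = 7. Since A has only 5 rows, rank(A) ≤ 5, so nullity(A) ≥ 7 - 5 = 2.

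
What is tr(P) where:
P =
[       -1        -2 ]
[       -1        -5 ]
tr(P) = -1 - 5 = -6

The trace of a square matrix is the sum of its diagonal entries.
Diagonal entries of P: P[0][0] = -1, P[1][1] = -5.
tr(P) = -1 - 5 = -6.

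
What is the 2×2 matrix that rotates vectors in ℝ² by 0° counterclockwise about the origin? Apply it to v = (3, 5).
R = [[1, 0], [0, 1]]; R·v = (3, 5)

A counterclockwise rotation by angle θ in ℝ² has matrix R(θ) = [[cos θ, -sin θ], [sin θ, cos θ]].
For θ = 0°: cos θ = 1, sin θ = 0.
R(0°) = [[1, 0], [0, 1]].
R·v = [1·3 + (0)·5, 0·3 + 1·5] = (3, 5).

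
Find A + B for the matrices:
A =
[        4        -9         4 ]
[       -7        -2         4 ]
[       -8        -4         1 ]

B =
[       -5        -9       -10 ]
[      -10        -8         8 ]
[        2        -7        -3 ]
A + B =
[       -1       -18        -6 ]
[      -17       -10        12 ]
[       -6       -11        -2 ]

Matrix addition is elementwise: (A+B)[i][j] = A[i][j] + B[i][j].
  (A+B)[0][0] = (4) + (-5) = -1
  (A+B)[0][1] = (-9) + (-9) = -18
  (A+B)[0][2] = (4) + (-10) = -6
  (A+B)[1][0] = (-7) + (-10) = -17
  (A+B)[1][1] = (-2) + (-8) = -10
  (A+B)[1][2] = (4) + (8) = 12
  (A+B)[2][0] = (-8) + (2) = -6
  (A+B)[2][1] = (-4) + (-7) = -11
  (A+B)[2][2] = (1) + (-3) = -2
A + B =
[       -1       -18        -6 ]
[      -17       -10        12 ]
[       -6       -11        -2 ]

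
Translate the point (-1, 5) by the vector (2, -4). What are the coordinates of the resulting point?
(1, 1)

Translation by (2, -4):
x' = -1 + 2 = 1
y' = 5 + -4 = 1
Homogeneous matrix: [[1, 0, 2], [0, 1, -4], [0, 0, 1]]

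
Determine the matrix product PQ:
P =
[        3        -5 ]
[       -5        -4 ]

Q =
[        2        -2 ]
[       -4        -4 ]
PQ =
[       26        14 ]
[        6        26 ]

Matrix multiplication: (PQ)[i][j] = sum over k of P[i][k] * Q[k][j].
  (PQ)[0][0] = (3)*(2) + (-5)*(-4) = 26
  (PQ)[0][1] = (3)*(-2) + (-5)*(-4) = 14
  (PQ)[1][0] = (-5)*(2) + (-4)*(-4) = 6
  (PQ)[1][1] = (-5)*(-2) + (-4)*(-4) = 26
PQ =
[       26        14 ]
[        6        26 ]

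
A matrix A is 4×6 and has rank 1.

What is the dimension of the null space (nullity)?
5

The rank-nullity theorem for an m×n matrix states:
rank(A) + nullity(A) = n (the number of columns).
Here n = 6 and rank(A) = 1, so nullity(A) = 6 - 1 = 5.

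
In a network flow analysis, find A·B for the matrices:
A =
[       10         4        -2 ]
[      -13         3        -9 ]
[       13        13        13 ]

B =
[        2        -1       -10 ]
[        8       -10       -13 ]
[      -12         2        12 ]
AB =
[       76       -54      -176 ]
[      106       -35       -17 ]
[      -26      -117      -143 ]

Matrix multiplication: (AB)[i][j] = sum over k of A[i][k] * B[k][j].
  (AB)[0][0] = (10)*(2) + (4)*(8) + (-2)*(-12) = 76
  (AB)[0][1] = (10)*(-1) + (4)*(-10) + (-2)*(2) = -54
  (AB)[0][2] = (10)*(-10) + (4)*(-13) + (-2)*(12) = -176
  (AB)[1][0] = (-13)*(2) + (3)*(8) + (-9)*(-12) = 106
  (AB)[1][1] = (-13)*(-1) + (3)*(-10) + (-9)*(2) = -35
  (AB)[1][2] = (-13)*(-10) + (3)*(-13) + (-9)*(12) = -17
  (AB)[2][0] = (13)*(2) + (13)*(8) + (13)*(-12) = -26
  (AB)[2][1] = (13)*(-1) + (13)*(-10) + (13)*(2) = -117
  (AB)[2][2] = (13)*(-10) + (13)*(-13) + (13)*(12) = -143
AB =
[       76       -54      -176 ]
[      106       -35       -17 ]
[      -26      -117      -143 ]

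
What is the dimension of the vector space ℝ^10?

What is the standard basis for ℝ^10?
Dimension = 10; standard basis = {e_1, e_2, e_3, …, e_10}

ℝ^10 is the space of 10-tuples of real numbers; its dimension is 10.
The standard basis consists of 10 vectors: e_1, e_2, e_3, …, e_10, where e_i is the vector with 1 in position i and 0 elsewhere.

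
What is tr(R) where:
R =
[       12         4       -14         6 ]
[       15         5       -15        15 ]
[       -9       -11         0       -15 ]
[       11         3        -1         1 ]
tr(R) = 12 + 5 + 0 + 1 = 18

The trace of a square matrix is the sum of its diagonal entries.
Diagonal entries of R: R[0][0] = 12, R[1][1] = 5, R[2][2] = 0, R[3][3] = 1.
tr(R) = 12 + 5 + 0 + 1 = 18.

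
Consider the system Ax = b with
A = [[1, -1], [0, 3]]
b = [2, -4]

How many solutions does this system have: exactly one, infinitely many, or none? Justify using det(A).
Exactly one solution

Compute det(A) = (1)*(3) - (-1)*(0) = 3.
Because det(A) ≠ 0, A is invertible and Ax = b has a unique solution for every b (here x = A⁻¹ b).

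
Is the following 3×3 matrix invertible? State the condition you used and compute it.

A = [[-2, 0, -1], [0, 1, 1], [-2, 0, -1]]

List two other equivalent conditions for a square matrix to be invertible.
No, not invertible; det(A) = 0 (two rows are equal, so the rows are linearly dependent). Equivalent conditions (failing for this A): rank(A) < 3; Ax = 0 has non-trivial solutions; 0 is an eigenvalue; the columns are linearly dependent.

To check invertibility, compute det(A).
In this matrix, row 0 and the last row are identical, so one row is a scalar multiple of another and the rows are linearly dependent.
A matrix with linearly dependent rows has det = 0 and is not invertible.
Equivalent failed conditions:
- rank(A) < 3.
- Ax = 0 has non-trivial solutions.
- 0 is an eigenvalue.
- The columns are linearly dependent.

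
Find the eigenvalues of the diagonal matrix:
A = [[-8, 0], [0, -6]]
λ₁ = -8, λ₂ = -6

The characteristic polynomial of A is det(A - λI) = (-8 - λ)(-6 - λ) = 0.
The roots are λ = -8 and λ = -6, so the eigenvalues are the diagonal entries.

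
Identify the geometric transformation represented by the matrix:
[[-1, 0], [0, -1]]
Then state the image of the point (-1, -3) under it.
rotation by 180° (or reflection through origin); image of (-1, -3) is (1, 3)

This matches the form [[cos θ, -sin θ], [sin θ, cos θ]] of a rotation matrix; reading off cos θ and sin θ gives the angle.
The matrix [[-1, 0], [0, -1]] represents: rotation by 180° (or reflection through origin).
Applying it to (-1, -3): [-1·-1 + 0·-3, 0·-1 + -1·-3] = (1, 3).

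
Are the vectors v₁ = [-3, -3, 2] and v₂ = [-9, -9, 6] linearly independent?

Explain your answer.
No, linearly dependent (v₂ = 3·v₁)

Check whether there is a scalar k with v₂ = k·v₁.
Comparing components, k = 3 satisfies 3·[-3, -3, 2] = [-9, -9, 6].
Since v₂ is a scalar multiple of v₁, the two vectors are linearly dependent.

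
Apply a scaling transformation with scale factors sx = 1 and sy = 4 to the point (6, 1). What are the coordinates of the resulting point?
(6, 4)

Scaling matrix:
[[1, 0], [0, 4]]
Result: (6 × 1, 1 × 4) = (6, 4)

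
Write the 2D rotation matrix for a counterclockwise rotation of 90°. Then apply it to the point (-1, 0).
R = [[0, -1], [1, 0]]; R·(-1, 0) = (0, -1)

Rotation matrix formula: R(θ) = [[cos θ, -sin θ], [sin θ, cos θ]]
For θ = 90°:
cos(90°) = 0
sin(90°) = 1
R = [[0, -1], [1, 0]]
Apply to (-1, 0): [0·-1 + (-1)·0, 1·-1 + 0·0] = (0, -1)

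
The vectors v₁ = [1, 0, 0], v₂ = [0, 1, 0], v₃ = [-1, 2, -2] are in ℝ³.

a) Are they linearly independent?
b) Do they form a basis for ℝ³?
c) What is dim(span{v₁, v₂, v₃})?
Yes independent, yes basis, dim = 3

Stack v₁, v₂, v₃ as rows of a 3×3 matrix.
[[1, 0, 0]; [0, 1, 0]; [-1, 2, -2]] is already lower triangular with nonzero diagonal entries (1, 1, -2), so its determinant is the product of the diagonal entries, det = (1)·(1)·(-2) = -2 ≠ 0, and the rows are linearly independent.
Three linearly independent vectors in ℝ³ form a basis for ℝ³, so dim(span{v₁,v₂,v₃}) = 3.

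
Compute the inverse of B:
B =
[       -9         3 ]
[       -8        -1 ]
det(B) = 33
B⁻¹ =
[    -1/33     -1/11 ]
[     8/33     -3/11 ]

For a 2×2 matrix B = [[a, b], [c, d]] with det(B) ≠ 0, B⁻¹ = (1/det(B)) * [[d, -b], [-c, a]].
det(B) = (-9)*(-1) - (3)*(-8) = 9 + 24 = 33.
B⁻¹ = (1/33) * [[-1, -3], [8, -9]].
Dividing each entry by 33 and reducing:
B⁻¹ =
[    -1/33     -1/11 ]
[     8/33     -3/11 ]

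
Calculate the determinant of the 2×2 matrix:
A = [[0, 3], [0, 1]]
0

For A = [[a, b], [c, d]], det(A) = a*d - b*c.
det(A) = (0)*(1) - (3)*(0) = 0 - 0 = 0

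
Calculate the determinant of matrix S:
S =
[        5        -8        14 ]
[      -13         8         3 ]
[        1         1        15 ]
det(S) = -1293

Expand along row 0 (cofactor expansion): det(S) = a*(e*i - f*h) - b*(d*i - f*g) + c*(d*h - e*g), where the 3×3 is [[a, b, c], [d, e, f], [g, h, i]].
Minor M_00 = (8)*(15) - (3)*(1) = 120 - 3 = 117.
Minor M_01 = (-13)*(15) - (3)*(1) = -195 - 3 = -198.
Minor M_02 = (-13)*(1) - (8)*(1) = -13 - 8 = -21.
det(S) = (5)*(117) - (-8)*(-198) + (14)*(-21) = 585 - 1584 - 294 = -1293.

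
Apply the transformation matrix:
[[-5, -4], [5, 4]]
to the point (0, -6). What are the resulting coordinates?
(24, -24)

Matrix multiplication:
[[-5, -4], [5, 4]] × [0, -6]ᵀ
= [-5×0 + -4×-6, 5×0 + 4×-6]ᵀ
= [24.0000, -24.0000]ᵀ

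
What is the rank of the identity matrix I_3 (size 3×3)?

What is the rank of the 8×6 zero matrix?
rank(I_3) = 3, rank(0) = 0

The identity I_3 has 3 columns that are the standard basis vectors e_1, …, e_3. These are linearly independent, so all 3 columns are pivots and rank(I_3) = 3.
The 8×6 zero matrix has every entry zero, so every row is the zero row and there are no pivots; rank(0) = 0.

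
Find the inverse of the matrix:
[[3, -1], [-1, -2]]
[[2/7, -1/7], [-1/7, -3/7]]

For [[a,b],[c,d]], inverse = (1/det)·[[d,-b],[-c,a]]
det = 3·-2 - -1·-1 = -7
Inverse = (1/-7)·[[-2, 1], [1, 3]]
        = [[2/7, -1/7], [-1/7, -3/7]]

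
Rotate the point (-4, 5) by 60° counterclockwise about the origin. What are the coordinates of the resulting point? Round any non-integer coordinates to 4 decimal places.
(-6.3301, -0.9641)

Rotation matrix R(θ) = [[cos θ, -sin θ], [sin θ, cos θ]]; for θ = 60°:
R = [[1/2, -√3/2], [√3/2, 1/2]]
Result: R × [-4, 5]ᵀ = [1/2·-4 + (-√3/2)·5, √3/2·-4 + (1/2)·5]ᵀ = (-6.3301, -0.9641)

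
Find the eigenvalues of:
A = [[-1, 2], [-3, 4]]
λ = 1, 2

Solve det(A - λI) = 0. For a 2×2 matrix this is λ² - (trace)λ + det = 0.
trace(A) = -1 + 4 = 3.
det(A) = (-1)*(4) - (2)*(-3) = -4 + 6 = 2.
Characteristic equation: λ² - (3)λ + (2) = 0.
Discriminant: (3)² - 4*(2) = 9 - 8 = 1.
Roots: λ = (3 ± √1) / 2 = 1, 2.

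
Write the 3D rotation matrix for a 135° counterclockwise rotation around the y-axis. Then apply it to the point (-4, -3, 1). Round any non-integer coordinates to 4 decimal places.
R = [[-√2/2, 0, √2/2], [0, 1, 0], [-√2/2, 0, -√2/2]]; R·(-4, -3, 1) = (3.5355, -3.0000, 2.1213)

Rotation matrix for 135° around y-axis:
cos(135°) = -√2/2, sin(135°) = √2/2
R = [[-√2/2, 0, √2/2], [0, 1, 0], [-√2/2, 0, -√2/2]]
Apply to (-4, -3, 1): R·[-4, -3, 1]ᵀ = (3.5355, -3.0000, 2.1213)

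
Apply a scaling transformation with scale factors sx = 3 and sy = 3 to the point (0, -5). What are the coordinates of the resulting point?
(0, -15)

Scaling matrix:
[[3, 0], [0, 3]]
Result: (0 × 3, -5 × 3) = (0, -15)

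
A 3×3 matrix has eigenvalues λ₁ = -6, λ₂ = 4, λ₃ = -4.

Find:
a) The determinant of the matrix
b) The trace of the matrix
det = 96, trace = -6

Two standard eigenvalue identities:
- det(A) equals the product of the eigenvalues (counted with multiplicity).
- trace(A) equals the sum of the eigenvalues.
det(A) = (-6)*(4)*(-4) = 96.
trace(A) = -6 + 4 - 4 = -6.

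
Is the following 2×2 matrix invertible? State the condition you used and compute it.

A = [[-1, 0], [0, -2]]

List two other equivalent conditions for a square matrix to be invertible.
Yes, invertible; det(A) = 2 ≠ 0. Equivalent conditions: rank(A) = 2; Ax = 0 has only the trivial solution; 0 is not an eigenvalue; the columns of A are linearly independent.

To check invertibility, compute det(A).
The given matrix is triangular, so det(A) equals the product of its diagonal entries = 2 ≠ 0.
Since det(A) ≠ 0, A is invertible.
Equivalent conditions for a square matrix A to be invertible:
- rank(A) = 2 (full rank).
- The homogeneous system Ax = 0 has only the trivial solution x = 0.
- 0 is not an eigenvalue of A.
- The columns (equivalently rows) of A are linearly independent.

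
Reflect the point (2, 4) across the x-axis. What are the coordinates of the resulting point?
(2, -4)

Reflection across x-axis: (2, 4) → (2, -4)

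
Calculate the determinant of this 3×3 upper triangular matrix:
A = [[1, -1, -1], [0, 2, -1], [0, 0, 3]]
6

The determinant of a triangular matrix is the product of its diagonal entries (the off-diagonal entries above the diagonal do not affect it).
det(A) = (1) * (2) * (3) = 6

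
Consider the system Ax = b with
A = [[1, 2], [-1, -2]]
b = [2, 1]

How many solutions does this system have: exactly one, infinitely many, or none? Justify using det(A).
No solution

det(A) = (1)*(-2) - (2)*(-1) = 0, so A is singular.
The column space of A is span(column 1) = span([1, -1]).
b = [2, 1] is not a scalar multiple of column 1, so b ∉ column space and the system is inconsistent — no solution.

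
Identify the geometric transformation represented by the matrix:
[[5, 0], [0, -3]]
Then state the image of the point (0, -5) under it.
non-uniform scaling by (5, -3); image of (0, -5) is (0, 15)

This is diagonal with distinct entries, so it scales the x-axis by 5 and the y-axis by -3.
The matrix [[5, 0], [0, -3]] represents: non-uniform scaling by (5, -3).
Applying it to (0, -5): [5·0 + 0·-5, 0·0 + -3·-5] = (0, 15).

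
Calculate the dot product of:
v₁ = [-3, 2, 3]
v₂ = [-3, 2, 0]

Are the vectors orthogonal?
13, No

The dot product is the sum of products of corresponding components.
v₁·v₂ = (-3)*(-3) + (2)*(2) + (3)*(0) = 9 + 4 + 0 = 13.
Two vectors are orthogonal iff their dot product is 0; here the dot product is 13, so the vectors are not orthogonal.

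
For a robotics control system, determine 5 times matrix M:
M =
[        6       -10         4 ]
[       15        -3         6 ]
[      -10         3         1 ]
5M =
[       30       -50        20 ]
[       75       -15        30 ]
[      -50        15         5 ]

Scalar multiplication is elementwise: (5M)[i][j] = 5 * M[i][j].
  (5M)[0][0] = 5 * (6) = 30
  (5M)[0][1] = 5 * (-10) = -50
  (5M)[0][2] = 5 * (4) = 20
  (5M)[1][0] = 5 * (15) = 75
  (5M)[1][1] = 5 * (-3) = -15
  (5M)[1][2] = 5 * (6) = 30
  (5M)[2][0] = 5 * (-10) = -50
  (5M)[2][1] = 5 * (3) = 15
  (5M)[2][2] = 5 * (1) = 5
5M =
[       30       -50        20 ]
[       75       -15        30 ]
[      -50        15         5 ]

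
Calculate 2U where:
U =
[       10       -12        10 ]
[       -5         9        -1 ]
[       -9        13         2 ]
2U =
[       20       -24        20 ]
[      -10        18        -2 ]
[      -18        26         4 ]

Scalar multiplication is elementwise: (2U)[i][j] = 2 * U[i][j].
  (2U)[0][0] = 2 * (10) = 20
  (2U)[0][1] = 2 * (-12) = -24
  (2U)[0][2] = 2 * (10) = 20
  (2U)[1][0] = 2 * (-5) = -10
  (2U)[1][1] = 2 * (9) = 18
  (2U)[1][2] = 2 * (-1) = -2
  (2U)[2][0] = 2 * (-9) = -18
  (2U)[2][1] = 2 * (13) = 26
  (2U)[2][2] = 2 * (2) = 4
2U =
[       20       -24        20 ]
[      -10        18        -2 ]
[      -18        26         4 ]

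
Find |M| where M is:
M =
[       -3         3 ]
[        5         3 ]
det(M) = -24

For a 2×2 matrix [[a, b], [c, d]], det = a*d - b*c.
det(M) = (-3)*(3) - (3)*(5) = -9 - 15 = -24.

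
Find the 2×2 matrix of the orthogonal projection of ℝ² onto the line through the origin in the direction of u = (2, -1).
[[4/5, -2/5], [-2/5, 1/5]]

The orthogonal projection onto the line spanned by a nonzero vector u = (a, b) has matrix P = (u uᵀ) / (uᵀ u) = (1/(a² + b²)) · [[a², ab], [ab, b²]].
Here u = (2, -1), so a² + b² = 4 + 1 = 5.
P = (1/5) · [[4, -2], [-2, 1]] = [[4/5, -2/5], [-2/5, 1/5]].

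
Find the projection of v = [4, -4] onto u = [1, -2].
[12/5, -24/5]

The projection of v onto u is proj_u(v) = ((v·u) / (u·u)) · u.
v·u = (4)*(1) + (-4)*(-2) = 12.
u·u = (1)*(1) + (-2)*(-2) = 5.
coefficient = 12 / 5 = 12/5.
proj_u(v) = 12/5 · [1, -2] = [12/5, -24/5].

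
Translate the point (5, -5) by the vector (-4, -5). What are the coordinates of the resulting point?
(1, -10)

Translation by (-4, -5):
x' = 5 + -4 = 1
y' = -5 + -5 = -10
Homogeneous matrix: [[1, 0, -4], [0, 1, -5], [0, 0, 1]]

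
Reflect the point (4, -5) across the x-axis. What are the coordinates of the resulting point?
(4, 5)

Reflection across x-axis: (4, -5) → (4, 5)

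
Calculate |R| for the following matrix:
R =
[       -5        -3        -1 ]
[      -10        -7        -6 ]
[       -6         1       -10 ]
det(R) = -136

Expand along row 0 (cofactor expansion): det(R) = a*(e*i - f*h) - b*(d*i - f*g) + c*(d*h - e*g), where the 3×3 is [[a, b, c], [d, e, f], [g, h, i]].
Minor M_00 = (-7)*(-10) - (-6)*(1) = 70 + 6 = 76.
Minor M_01 = (-10)*(-10) - (-6)*(-6) = 100 - 36 = 64.
Minor M_02 = (-10)*(1) - (-7)*(-6) = -10 - 42 = -52.
det(R) = (-5)*(76) - (-3)*(64) + (-1)*(-52) = -380 + 192 + 52 = -136.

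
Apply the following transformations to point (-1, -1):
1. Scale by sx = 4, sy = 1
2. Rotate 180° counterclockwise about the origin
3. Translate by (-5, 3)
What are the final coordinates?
(-1, 4)

Step 1: Scale → (-4, -1)
Step 2: Rotate 180° → (4, 1)
Step 3: Translate → (-1, 4)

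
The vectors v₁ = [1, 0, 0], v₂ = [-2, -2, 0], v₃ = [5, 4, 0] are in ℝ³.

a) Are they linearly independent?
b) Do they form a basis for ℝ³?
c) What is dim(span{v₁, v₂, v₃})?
Not independent, not a basis, dim(span) = 2

Check whether v₃ can be written as a linear combination of v₁ and v₂.
v₃ = (1)·v₁ + (-2)·v₂ = [5, 4, 0], so the three vectors are linearly dependent.
Thus they do not form a basis for ℝ³, and dim(span{v₁, v₂, v₃}) = 2 (spanned by v₁ and v₂).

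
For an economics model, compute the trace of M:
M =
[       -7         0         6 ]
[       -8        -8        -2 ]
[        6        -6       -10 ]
tr(M) = -7 - 8 - 10 = -25

The trace of a square matrix is the sum of its diagonal entries.
Diagonal entries of M: M[0][0] = -7, M[1][1] = -8, M[2][2] = -10.
tr(M) = -7 - 8 - 10 = -25.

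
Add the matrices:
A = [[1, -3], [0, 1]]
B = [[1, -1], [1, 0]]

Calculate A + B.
[[2, -4], [1, 1]]

Add corresponding elements:
(1)+(1)=2
(-3)+(-1)=-4
(0)+(1)=1
(1)+(0)=1
A + B = [[2, -4], [1, 1]]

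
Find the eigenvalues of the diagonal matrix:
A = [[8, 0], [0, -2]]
λ₁ = 8, λ₂ = -2

The characteristic polynomial of A is det(A - λI) = (8 - λ)(-2 - λ) = 0.
The roots are λ = 8 and λ = -2, so the eigenvalues are the diagonal entries.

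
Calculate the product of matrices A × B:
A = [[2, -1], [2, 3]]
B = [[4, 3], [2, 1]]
[[6, 5], [14, 9]]

Matrix multiplication:
C[0][0] = 2×4 + -1×2 = 6
C[0][1] = 2×3 + -1×1 = 5
C[1][0] = 2×4 + 3×2 = 14
C[1][1] = 2×3 + 3×1 = 9
Result: [[6, 5], [14, 9]]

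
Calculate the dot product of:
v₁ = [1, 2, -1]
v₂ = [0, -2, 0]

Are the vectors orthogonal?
-4, No

The dot product is the sum of products of corresponding components.
v₁·v₂ = (1)*(0) + (2)*(-2) + (-1)*(0) = 0 - 4 + 0 = -4.
Two vectors are orthogonal iff their dot product is 0; here the dot product is -4, so the vectors are not orthogonal.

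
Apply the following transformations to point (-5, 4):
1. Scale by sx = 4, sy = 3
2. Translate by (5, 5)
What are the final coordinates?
(-15, 17)

Step 1: Scale (-5, 4) by (sx, sy) = (4, 3) → (-20, 12)
Step 2: Translate by (5, 5) → (-15, 17)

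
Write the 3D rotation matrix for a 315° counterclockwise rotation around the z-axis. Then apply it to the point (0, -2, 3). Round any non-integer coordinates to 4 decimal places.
R = [[√2/2, √2/2, 0], [-√2/2, √2/2, 0], [0, 0, 1]]; R·(0, -2, 3) = (-1.4142, -1.4142, 3.0000)

Rotation matrix for 315° around z-axis:
cos(315°) = √2/2, sin(315°) = -√2/2
R = [[√2/2, √2/2, 0], [-√2/2, √2/2, 0], [0, 0, 1]]
Apply to (0, -2, 3): R·[0, -2, 3]ᵀ = (-1.4142, -1.4142, 3.0000)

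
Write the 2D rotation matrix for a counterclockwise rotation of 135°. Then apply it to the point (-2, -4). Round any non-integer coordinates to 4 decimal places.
R = [[-√2/2, -√2/2], [√2/2, -√2/2]]; R·(-2, -4) = (4.2426, 1.4142)

Rotation matrix formula: R(θ) = [[cos θ, -sin θ], [sin θ, cos θ]]
For θ = 135°:
cos(135°) = -√2/2
sin(135°) = √2/2
R = [[-√2/2, -√2/2], [√2/2, -√2/2]]
Apply to (-2, -4): [-√2/2·-2 + (-√2/2)·-4, √2/2·-2 + -√2/2·-4] = (4.2426, 1.4142)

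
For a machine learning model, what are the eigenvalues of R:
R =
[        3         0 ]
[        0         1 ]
λ = 1, 3

Solve det(R - λI) = 0. For a 2×2 matrix the characteristic equation is λ² - (trace)λ + det = 0.
trace(R) = a + d = 3 + 1 = 4.
det(R) = a*d - b*c = (3)*(1) - (0)*(0) = 3 - 0 = 3.
Characteristic equation: λ² - (4)λ + (3) = 0.
Discriminant = (4)² - 4*(3) = 16 - 12 = 4.
λ = (4 ± √4) / 2 = (4 ± 2) / 2 = 1, 3.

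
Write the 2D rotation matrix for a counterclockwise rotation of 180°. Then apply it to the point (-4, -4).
R = [[-1, 0], [0, -1]]; R·(-4, -4) = (4, 4)

Rotation matrix formula: R(θ) = [[cos θ, -sin θ], [sin θ, cos θ]]
For θ = 180°:
cos(180°) = -1
sin(180°) = 0
R = [[-1, 0], [0, -1]]
Apply to (-4, -4): [-1·-4 + (0)·-4, 0·-4 + -1·-4] = (4, 4)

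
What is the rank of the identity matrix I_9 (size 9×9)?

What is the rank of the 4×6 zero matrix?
rank(I_9) = 9, rank(0) = 0

The identity I_9 has 9 columns that are the standard basis vectors e_1, …, e_9. These are linearly independent, so all 9 columns are pivots and rank(I_9) = 9.
The 4×6 zero matrix has every entry zero, so every row is the zero row and there are no pivots; rank(0) = 0.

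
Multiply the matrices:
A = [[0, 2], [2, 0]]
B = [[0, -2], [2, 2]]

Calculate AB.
[[4, 4], [0, -4]]

Each entry (i,j) of AB = sum over k of A[i][k]*B[k][j].
(AB)[0][0] = (0)*(0) + (2)*(2) = 4
(AB)[0][1] = (0)*(-2) + (2)*(2) = 4
(AB)[1][0] = (2)*(0) + (0)*(2) = 0
(AB)[1][1] = (2)*(-2) + (0)*(2) = -4
AB = [[4, 4], [0, -4]]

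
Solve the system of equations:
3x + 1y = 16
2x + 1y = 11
x = 5, y = 1

Use elimination (row reduction):
Equation 1: 3x + 1y = 16.
Equation 2: 2x + 1y = 11.
Multiply Eq1 by 2 and Eq2 by 3: 6x + 2y = 32;  6x + 3y = 33.
Subtract: (1)y = 1, so y = 1.
Back-substitute into Eq1: 3x + 1*(1) = 16, so x = 5.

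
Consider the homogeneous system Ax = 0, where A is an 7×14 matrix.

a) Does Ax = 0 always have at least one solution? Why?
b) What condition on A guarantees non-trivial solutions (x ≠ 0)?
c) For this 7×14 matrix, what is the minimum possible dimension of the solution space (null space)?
a) Yes, x = 0 is always a solution. b) When A has linearly dependent columns (rank < n). c) Minimum nullity = 7.

a) x = 0 satisfies A·0 = 0, so the zero vector is always a solution.
b) Non-trivial solutions exist iff the columns of A are linearly dependent, equivalently rank(A) < n (the number of columns).
c) By rank-nullity, rank(A) + nullity(A) = n = 14. Since A has only 7 rows, rank(A) ≤ 7, so nullity(A) ≥ 14 - 7 = 7.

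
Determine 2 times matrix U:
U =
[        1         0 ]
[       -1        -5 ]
2U =
[        2         0 ]
[       -2       -10 ]

Scalar multiplication is elementwise: (2U)[i][j] = 2 * U[i][j].
  (2U)[0][0] = 2 * (1) = 2
  (2U)[0][1] = 2 * (0) = 0
  (2U)[1][0] = 2 * (-1) = -2
  (2U)[1][1] = 2 * (-5) = -10
2U =
[        2         0 ]
[       -2       -10 ]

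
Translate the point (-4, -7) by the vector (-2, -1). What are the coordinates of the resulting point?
(-6, -8)

Translation by (-2, -1):
x' = -4 + -2 = -6
y' = -7 + -1 = -8
Homogeneous matrix: [[1, 0, -2], [0, 1, -1], [0, 0, 1]]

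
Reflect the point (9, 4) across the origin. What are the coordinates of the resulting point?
(-9, -4)

Reflection across origin: (9, 4) → (-9, -4)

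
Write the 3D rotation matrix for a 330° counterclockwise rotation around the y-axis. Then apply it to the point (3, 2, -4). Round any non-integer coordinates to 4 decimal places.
R = [[√3/2, 0, -1/2], [0, 1, 0], [1/2, 0, √3/2]]; R·(3, 2, -4) = (4.5981, 2.0000, -1.9641)

Rotation matrix for 330° around y-axis:
cos(330°) = √3/2, sin(330°) = -1/2
R = [[√3/2, 0, -1/2], [0, 1, 0], [1/2, 0, √3/2]]
Apply to (3, 2, -4): R·[3, 2, -4]ᵀ = (4.5981, 2.0000, -1.9641)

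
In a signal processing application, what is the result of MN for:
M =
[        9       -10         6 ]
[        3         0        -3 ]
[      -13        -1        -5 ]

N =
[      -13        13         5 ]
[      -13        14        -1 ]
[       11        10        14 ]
MN =
[       79        37       139 ]
[      -72         9       -27 ]
[      127      -233      -134 ]

Matrix multiplication: (MN)[i][j] = sum over k of M[i][k] * N[k][j].
  (MN)[0][0] = (9)*(-13) + (-10)*(-13) + (6)*(11) = 79
  (MN)[0][1] = (9)*(13) + (-10)*(14) + (6)*(10) = 37
  (MN)[0][2] = (9)*(5) + (-10)*(-1) + (6)*(14) = 139
  (MN)[1][0] = (3)*(-13) + (0)*(-13) + (-3)*(11) = -72
  (MN)[1][1] = (3)*(13) + (0)*(14) + (-3)*(10) = 9
  (MN)[1][2] = (3)*(5) + (0)*(-1) + (-3)*(14) = -27
  (MN)[2][0] = (-13)*(-13) + (-1)*(-13) + (-5)*(11) = 127
  (MN)[2][1] = (-13)*(13) + (-1)*(14) + (-5)*(10) = -233
  (MN)[2][2] = (-13)*(5) + (-1)*(-1) + (-5)*(14) = -134
MN =
[       79        37       139 ]
[      -72         9       -27 ]
[      127      -233      -134 ]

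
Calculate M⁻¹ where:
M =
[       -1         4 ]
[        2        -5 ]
det(M) = -3
M⁻¹ =
[      5/3       4/3 ]
[      2/3       1/3 ]

For a 2×2 matrix M = [[a, b], [c, d]] with det(M) ≠ 0, M⁻¹ = (1/det(M)) * [[d, -b], [-c, a]].
det(M) = (-1)*(-5) - (4)*(2) = 5 - 8 = -3.
M⁻¹ = (1/-3) * [[-5, -4], [-2, -1]].
Dividing each entry by -3 and reducing:
M⁻¹ =
[      5/3       4/3 ]
[      2/3       1/3 ]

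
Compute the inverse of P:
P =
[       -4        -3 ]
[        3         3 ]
det(P) = -3
P⁻¹ =
[       -1        -1 ]
[        1       4/3 ]

For a 2×2 matrix P = [[a, b], [c, d]] with det(P) ≠ 0, P⁻¹ = (1/det(P)) * [[d, -b], [-c, a]].
det(P) = (-4)*(3) - (-3)*(3) = -12 + 9 = -3.
P⁻¹ = (1/-3) * [[3, 3], [-3, -4]].
Dividing each entry by -3 and reducing:
P⁻¹ =
[       -1        -1 ]
[        1       4/3 ]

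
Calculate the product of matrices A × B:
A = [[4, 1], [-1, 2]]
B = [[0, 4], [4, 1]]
[[4, 17], [8, -2]]

Matrix multiplication:
C[0][0] = 4×0 + 1×4 = 4
C[0][1] = 4×4 + 1×1 = 17
C[1][0] = -1×0 + 2×4 = 8
C[1][1] = -1×4 + 2×1 = -2
Result: [[4, 17], [8, -2]]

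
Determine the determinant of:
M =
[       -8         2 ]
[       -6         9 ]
det(M) = -60

For a 2×2 matrix [[a, b], [c, d]], det = a*d - b*c.
det(M) = (-8)*(9) - (2)*(-6) = -72 + 12 = -60.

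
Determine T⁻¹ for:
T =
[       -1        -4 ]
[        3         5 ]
det(T) = 7
T⁻¹ =
[      5/7       4/7 ]
[     -3/7      -1/7 ]

For a 2×2 matrix T = [[a, b], [c, d]] with det(T) ≠ 0, T⁻¹ = (1/det(T)) * [[d, -b], [-c, a]].
det(T) = (-1)*(5) - (-4)*(3) = -5 + 12 = 7.
T⁻¹ = (1/7) * [[5, 4], [-3, -1]].
Dividing each entry by 7 and reducing:
T⁻¹ =
[      5/7       4/7 ]
[     -3/7      -1/7 ]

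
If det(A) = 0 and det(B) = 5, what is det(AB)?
0

Use the multiplicative property of determinants: det(AB) = det(A)*det(B).
det(AB) = (0)*(5) = 0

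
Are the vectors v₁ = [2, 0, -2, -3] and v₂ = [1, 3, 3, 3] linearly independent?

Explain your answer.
Yes, linearly independent

Two vectors are linearly dependent iff one is a scalar multiple of the other.
No single scalar k satisfies v₂ = k·v₁ (the ratios of corresponding entries disagree), so v₁ and v₂ are linearly independent.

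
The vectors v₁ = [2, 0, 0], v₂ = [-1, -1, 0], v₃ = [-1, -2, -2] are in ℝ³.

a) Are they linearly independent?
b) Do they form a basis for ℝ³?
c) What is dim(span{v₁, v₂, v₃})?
Yes independent, yes basis, dim = 3

Stack v₁, v₂, v₃ as rows of a 3×3 matrix.
[[2, 0, 0]; [-1, -1, 0]; [-1, -2, -2]] is already lower triangular with nonzero diagonal entries (2, -1, -2), so its determinant is the product of the diagonal entries, det = (2)·(-1)·(-2) = 4 ≠ 0, and the rows are linearly independent.
Three linearly independent vectors in ℝ³ form a basis for ℝ³, so dim(span{v₁,v₂,v₃}) = 3.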